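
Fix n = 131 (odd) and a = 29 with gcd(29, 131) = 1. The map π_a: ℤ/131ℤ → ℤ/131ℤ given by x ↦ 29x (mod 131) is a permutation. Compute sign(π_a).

-1

Trace 20: π^k(20) = [20, 56, 52, 67, 109, 17, 100] for k=0..6.
2 cycles of lengths [130, 1].
With 2 cycles on 131 points, sign = (−1)^{131−2} = -1.
(29|131)_J = -1 (Zolotarev's lemma cross-check).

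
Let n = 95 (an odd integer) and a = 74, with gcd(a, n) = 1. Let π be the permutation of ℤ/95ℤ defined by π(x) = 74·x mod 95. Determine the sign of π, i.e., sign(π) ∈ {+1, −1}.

Trace 16: π^k(16) = [16, 44, 26, 24, 66, 39, 36] for k=0..6.
Decompose π into cycles: lengths [18, 18, 18, 18, 9, 9, 2, 2, 1] (9 cycles, including the fixed point 0).
9 cycles on 95: each ℓ→(−1)^(ℓ−1), product (−1)^86 = +1.

+1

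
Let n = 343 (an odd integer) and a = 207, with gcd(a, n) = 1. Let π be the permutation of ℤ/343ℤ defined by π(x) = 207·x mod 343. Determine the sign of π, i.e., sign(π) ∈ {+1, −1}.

+1

Start at x=218: 218 → 193 → 163 → 127 → 221 → 128 → 85 → … (one orbit).
Cycle lengths of π_207 on ℤ/343ℤ: [147, 147, 21, 21, 3, 3, 1]; 7 cycles in total.
7 cycles on 343: each ℓ→(−1)^(ℓ−1), product (−1)^336 = +1.
Zolotarev: (207|343) = +1, matching the cycle-count sign.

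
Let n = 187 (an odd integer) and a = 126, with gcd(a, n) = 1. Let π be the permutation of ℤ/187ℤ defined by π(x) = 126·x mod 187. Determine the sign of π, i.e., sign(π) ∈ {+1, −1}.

-1

Orbit of 69 under x↦126x: [69, 92, 185, 122, 38, 113, 26]… (length divides ord_187(126)).
Cycle lengths of π_126 on ℤ/187ℤ: [80, 80, 16, 5, 5, 1]; 6 cycles in total.
sign(π) = (−1)^{n − #cycles} = (−1)^{187−6} = (−1)^181 = -1.
(126|187)_J = -1 (Zolotarev's lemma cross-check).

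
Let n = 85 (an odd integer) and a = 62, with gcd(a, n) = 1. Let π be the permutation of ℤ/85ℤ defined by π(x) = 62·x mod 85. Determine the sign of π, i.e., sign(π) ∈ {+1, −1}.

Orbit of 9 under x↦62x: [9, 48, 1, 62, 19, 73, 21]… (length divides ord_85(62)).
The orbit structure of x ↦ 62x mod 85: 7 orbits of sizes [16, 16, 16, 16, 16, 4, 1].
85 − 7 = 78 transpositions; sign(π) = (−1)^78 = +1.
Via Zolotarev, sign(π_{62}) = (62|85) = +1.

+1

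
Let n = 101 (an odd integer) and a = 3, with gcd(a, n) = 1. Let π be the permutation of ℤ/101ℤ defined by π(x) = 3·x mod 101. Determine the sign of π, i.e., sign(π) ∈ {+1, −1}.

Start at x=48: 48 → 43 → 28 → 84 → 50 → 49 → 46 → … (one orbit).
Decompose π into cycles: lengths [100, 1] (2 cycles, including the fixed point 0).
With 2 cycles on 101 points, sign = (−1)^{101−2} = -1.

-1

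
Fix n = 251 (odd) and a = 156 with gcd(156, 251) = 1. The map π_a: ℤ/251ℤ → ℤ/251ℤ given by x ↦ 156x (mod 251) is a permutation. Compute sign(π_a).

Trace 205: π^k(205) = [205, 103, 4, 122, 207, 164, 233] for k=0..6.
Cycle lengths of π_156 on ℤ/251ℤ: [125, 125, 1]; 3 cycles in total.
With 3 cycles on 251 points, sign = (−1)^{251−3} = +1.

+1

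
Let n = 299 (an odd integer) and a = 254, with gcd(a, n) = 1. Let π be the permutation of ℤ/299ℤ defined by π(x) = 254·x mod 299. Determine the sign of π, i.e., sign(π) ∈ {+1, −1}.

-1

Orbit of 162 under x↦254x: [162, 185, 47, 277, 93, 1, 254]… (length divides ord_299(254)).
The orbit structure of x ↦ 254x mod 299: 46 orbits of sizes [12, 12, 12, 12, 12, 12, 12, 12, 12, 12, 12, 12, 12, 12, 12, 12, 12, 12, 12, 12, 12, 12, 12, 1, 1, 1, 1, 1, 1, 1, 1, 1, 1, 1, 1, 1, 1, 1, 1, 1, 1, 1, 1, 1, 1, 1].
n − c = 299 − 46 = 253; sign = (−1)^253 = -1.
The Jacobi symbol (254|299) = -1 (Zolotarev) agrees.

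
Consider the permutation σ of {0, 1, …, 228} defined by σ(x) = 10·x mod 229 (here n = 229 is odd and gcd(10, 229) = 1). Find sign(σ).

Start at x=101: 101 → 94 → 24 → 11 → 110 → 184 → 8 → … (one orbit).
Cycle lengths of π_10 on ℤ/229ℤ: [228, 1]; 2 cycles in total.
2 cycles on 229: each ℓ→(−1)^(ℓ−1), product (−1)^227 = -1.
Check: (10/229) = -1 by Zolotarev.

-1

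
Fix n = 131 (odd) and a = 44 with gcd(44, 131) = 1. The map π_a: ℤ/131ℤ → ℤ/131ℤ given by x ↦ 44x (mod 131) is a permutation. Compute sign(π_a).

Trace 11: π^k(11) = [11, 91, 74, 112, 81, 27, 9] for k=0..6.
π_44 has 3 disjoint cycles with lengths [65, 65, 1] on {0,…,130}.
3 cycles on 131: each ℓ→(−1)^(ℓ−1), product (−1)^128 = +1.
Zolotarev: (44|131) = +1, matching the cycle-count sign.

+1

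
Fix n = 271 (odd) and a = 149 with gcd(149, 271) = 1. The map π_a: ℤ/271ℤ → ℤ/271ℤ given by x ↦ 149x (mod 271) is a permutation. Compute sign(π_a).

Orbit of 177 under x↦149x: [177, 86, 77, 91, 9, 257, 82]… (length divides ord_271(149)).
Decompose π into cycles: lengths [270, 1] (2 cycles, including the fixed point 0).
271 − 2 = 269 transpositions; sign(π) = (−1)^269 = -1.
Check: (149/271) = -1 by Zolotarev.

-1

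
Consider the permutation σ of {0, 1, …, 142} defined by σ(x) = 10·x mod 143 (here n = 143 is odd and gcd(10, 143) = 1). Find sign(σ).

Orbit of 100 under x↦10x: [100, 142, 133, 43, 1, 10]… (length divides ord_143(10)).
Cycle type of π: 6×22 + 2×5 + 1; total 28 cycles.
With 28 cycles on 143 points, sign = (−1)^{143−28} = -1.
The Jacobi symbol (10|143) = -1 (Zolotarev) agrees.

-1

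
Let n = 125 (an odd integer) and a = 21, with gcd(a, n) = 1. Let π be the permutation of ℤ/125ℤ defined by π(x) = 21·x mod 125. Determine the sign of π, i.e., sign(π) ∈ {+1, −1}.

+1

Trace 1: π^k(1) = [1, 21, 66, 11, 106, 101, 121] for k=0..6.
Cycle lengths of π_21 on ℤ/125ℤ: [25, 25, 25, 25, 5, 5, 5, 5, 1, 1, 1, 1, 1]; 13 cycles in total.
sign(π) = (−1)^{n − #cycles} = (−1)^{125−13} = (−1)^112 = +1.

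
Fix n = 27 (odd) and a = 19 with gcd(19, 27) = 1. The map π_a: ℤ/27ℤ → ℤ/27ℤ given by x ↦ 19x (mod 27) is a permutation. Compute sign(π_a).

Start at x=19: 19 → 10 → 1 → 19 (one orbit).
The orbit structure of x ↦ 19x mod 27: 15 orbits of sizes [3, 3, 3, 3, 3, 3, 1, 1, 1, 1, 1, 1, 1, 1, 1].
27 − 15 = 12 transpositions; sign(π) = (−1)^12 = +1.
The Jacobi symbol (19|27) = +1 (Zolotarev) agrees.

+1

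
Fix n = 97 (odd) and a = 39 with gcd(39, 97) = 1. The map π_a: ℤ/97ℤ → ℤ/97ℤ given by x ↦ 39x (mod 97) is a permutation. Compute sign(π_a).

Trace 93: π^k(93) = [93, 38, 27, 83, 36, 46, 48] for k=0..6.
π_39 has 2 disjoint cycles with lengths [96, 1] on {0,…,96}.
With 2 cycles on 97 points, sign = (−1)^{97−2} = -1.
Via Zolotarev, sign(π_{39}) = (39|97) = -1.

-1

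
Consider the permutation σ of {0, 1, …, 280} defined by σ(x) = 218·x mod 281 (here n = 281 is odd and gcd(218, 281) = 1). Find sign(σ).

Start at x=223: 223 → 1 → 218 → 35 → 43 → 101 → 100 → … (one orbit).
Decompose π into cycles: lengths [70, 70, 70, 70, 1] (5 cycles, including the fixed point 0).
sign(π) = (−1)^{n − #cycles} = (−1)^{281−5} = (−1)^276 = +1.
Zolotarev: (218|281) = +1, matching the cycle-count sign.

+1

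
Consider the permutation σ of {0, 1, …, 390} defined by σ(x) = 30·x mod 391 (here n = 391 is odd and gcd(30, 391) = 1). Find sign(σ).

Orbit of 166 under x↦30x: [166, 288, 38, 358, 183, 16, 89]… (length divides ord_391(30)).
Cycle type of π: 44×8 + 22 + 4×4 + 1; total 14 cycles.
14 cycles on 391: each ℓ→(−1)^(ℓ−1), product (−1)^377 = -1.
Check: (30/391) = -1 by Zolotarev.

-1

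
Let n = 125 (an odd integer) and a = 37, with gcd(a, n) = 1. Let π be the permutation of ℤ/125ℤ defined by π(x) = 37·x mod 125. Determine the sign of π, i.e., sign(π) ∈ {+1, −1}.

-1

Orbit of 74 under x↦37x: [74, 113, 56, 72, 39, 68, 16]… (length divides ord_125(37)).
π_37 has 4 disjoint cycles with lengths [100, 20, 4, 1] on {0,…,124}.
125 − 4 = 121 transpositions; sign(π) = (−1)^121 = -1.
Zolotarev: (37|125) = -1, matching the cycle-count sign.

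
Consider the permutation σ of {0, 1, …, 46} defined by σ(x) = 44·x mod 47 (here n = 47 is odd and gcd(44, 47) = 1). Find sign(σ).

Orbit of 29 under x↦44x: [29, 7, 26, 16, 46, 3, 38]… (length divides ord_47(44)).
Cycle type of π: 46 + 1; total 2 cycles.
47 − 2 = 45 transpositions; sign(π) = (−1)^45 = -1.
The Jacobi symbol (44|47) = -1 (Zolotarev) agrees.

-1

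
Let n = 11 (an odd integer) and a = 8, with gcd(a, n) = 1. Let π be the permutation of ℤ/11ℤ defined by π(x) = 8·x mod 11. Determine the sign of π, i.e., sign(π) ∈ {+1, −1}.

-1

Trace 6: π^k(6) = [6, 4, 10, 3, 2, 5, 7] for k=0..6.
Cycle lengths of π_8 on ℤ/11ℤ: [10, 1]; 2 cycles in total.
With 2 cycles on 11 points, sign = (−1)^{11−2} = -1.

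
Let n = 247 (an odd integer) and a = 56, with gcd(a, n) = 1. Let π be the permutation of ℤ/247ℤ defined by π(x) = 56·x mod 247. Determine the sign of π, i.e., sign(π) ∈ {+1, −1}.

Trace 56: π^k(56) = [56, 172, 246, 191, 75, 1] for k=0..5.
Decompose π into cycles: lengths [6, 6, 6, 6, 6, 6, 6, 6, 6, 6, 6, 6, 6, 6, 6, 6, 6, 6, 6, 6, 6, 6, 6, 6, 6, 6, 6, 6, 6, 6, 6, 6, 6, 6, 6, 6, 6, 6, 2, 2, 2, 2, 2, 2, 2, 2, 2, 1] (48 cycles, including the fixed point 0).
Σ(ℓ_i−1) = 247−48 = 199; sign = (−1)^199 = -1.
Check: (56/247) = -1 by Zolotarev.

-1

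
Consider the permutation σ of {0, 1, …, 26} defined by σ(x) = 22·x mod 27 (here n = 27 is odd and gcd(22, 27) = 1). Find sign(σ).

Start at x=4: 4 → 7 → 19 → 13 → 16 → 1 → 22 → … (one orbit).
7 cycles of lengths [9, 9, 3, 3, 1, 1, 1].
27 − 7 = 20 transpositions; sign(π) = (−1)^20 = +1.

+1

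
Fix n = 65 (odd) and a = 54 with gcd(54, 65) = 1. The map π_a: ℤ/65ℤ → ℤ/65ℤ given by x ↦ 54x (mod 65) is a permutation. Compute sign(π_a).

Trace 1: π^k(1) = [1, 54, 56, 34, 16, 19, 51] for k=0..6.
Cycle lengths of π_54 on ℤ/65ℤ: [12, 12, 12, 12, 12, 2, 2, 1]; 8 cycles in total.
Σ(ℓ_i−1) = 65−8 = 57; sign = (−1)^57 = -1.

-1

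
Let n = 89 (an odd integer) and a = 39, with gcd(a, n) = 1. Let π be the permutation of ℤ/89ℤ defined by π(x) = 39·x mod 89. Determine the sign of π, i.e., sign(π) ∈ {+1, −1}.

Trace 67: π^k(67) = [67, 32, 2, 78, 16, 1, 39] for k=0..6.
9 cycles of lengths [11, 11, 11, 11, 11, 11, 11, 11, 1].
sign(π) = (−1)^{n − #cycles} = (−1)^{89−9} = (−1)^80 = +1.

+1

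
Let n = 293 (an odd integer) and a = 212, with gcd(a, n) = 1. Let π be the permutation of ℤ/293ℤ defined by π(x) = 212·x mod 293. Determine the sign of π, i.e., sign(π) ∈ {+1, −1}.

Trace 22: π^k(22) = [22, 269, 186, 170, 1, 212, 115] for k=0..6.
Cycle lengths of π_212 on ℤ/293ℤ: [146, 146, 1]; 3 cycles in total.
293 − 3 = 290 transpositions; sign(π) = (−1)^290 = +1.
Via Zolotarev, sign(π_{212}) = (212|293) = +1.

+1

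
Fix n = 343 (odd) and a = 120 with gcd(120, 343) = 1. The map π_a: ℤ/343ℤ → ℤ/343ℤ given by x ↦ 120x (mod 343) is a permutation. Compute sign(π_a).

Start at x=295: 295 → 71 → 288 → 260 → 330 → 155 → 78 → … (one orbit).
Decompose π into cycles: lengths [49, 49, 49, 49, 49, 49, 7, 7, 7, 7, 7, 7, 1, 1, 1, 1, 1, 1, 1] (19 cycles, including the fixed point 0).
n − c = 343 − 19 = 324; sign = (−1)^324 = +1.
Via Zolotarev, sign(π_{120}) = (120|343) = +1.

+1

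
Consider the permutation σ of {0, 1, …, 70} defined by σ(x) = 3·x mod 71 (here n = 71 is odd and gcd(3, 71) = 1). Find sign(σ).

Trace 2: π^k(2) = [2, 6, 18, 54, 20, 60, 38] for k=0..6.
Cycle lengths of π_3 on ℤ/71ℤ: [35, 35, 1]; 3 cycles in total.
With 3 cycles on 71 points, sign = (−1)^{71−3} = +1.
(3|71)_J = +1 (Zolotarev's lemma cross-check).

+1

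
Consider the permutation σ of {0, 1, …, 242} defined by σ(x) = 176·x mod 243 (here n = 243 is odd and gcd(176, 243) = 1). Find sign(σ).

Trace 152: π^k(152) = [152, 22, 227, 100, 104, 79, 53] for k=0..6.
π_176 has 6 disjoint cycles with lengths [162, 54, 18, 6, 2, 1] on {0,…,242}.
Σ(ℓ_i−1) = 243−6 = 237; sign = (−1)^237 = -1.

-1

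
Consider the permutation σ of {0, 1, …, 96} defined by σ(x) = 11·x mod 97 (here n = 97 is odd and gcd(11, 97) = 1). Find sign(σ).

+1

Start at x=2: 2 → 22 → 48 → 43 → 85 → 62 → 3 → … (one orbit).
The orbit structure of x ↦ 11x mod 97: 3 orbits of sizes [48, 48, 1].
97 − 3 = 94 transpositions; sign(π) = (−1)^94 = +1.
(11|97)_J = +1 (Zolotarev's lemma cross-check).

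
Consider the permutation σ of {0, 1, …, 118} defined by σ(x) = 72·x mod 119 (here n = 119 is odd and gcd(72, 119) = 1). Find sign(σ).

+1

Start at x=86: 86 → 4 → 50 → 30 → 18 → 106 → 16 → … (one orbit).
15 cycles of lengths [12, 12, 12, 12, 12, 12, 12, 12, 4, 4, 4, 4, 3, 3, 1].
sign(π) = (−1)^{n − #cycles} = (−1)^{119−15} = (−1)^104 = +1.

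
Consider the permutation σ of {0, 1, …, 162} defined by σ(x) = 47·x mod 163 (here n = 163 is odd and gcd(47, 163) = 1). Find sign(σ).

+1

Trace 136: π^k(136) = [136, 35, 15, 53, 46, 43, 65] for k=0..6.
π_47 has 3 disjoint cycles with lengths [81, 81, 1] on {0,…,162}.
Σ(ℓ_i−1) = 163−3 = 160; sign = (−1)^160 = +1.
Zolotarev: (47|163) = +1, matching the cycle-count sign.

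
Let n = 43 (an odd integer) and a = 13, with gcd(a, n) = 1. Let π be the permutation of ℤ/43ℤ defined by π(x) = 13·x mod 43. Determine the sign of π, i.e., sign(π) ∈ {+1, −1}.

Trace 9: π^k(9) = [9, 31, 16, 36, 38, 21, 15] for k=0..6.
π_13 has 3 disjoint cycles with lengths [21, 21, 1] on {0,…,42}.
43 − 3 = 40 transpositions; sign(π) = (−1)^40 = +1.
Via Zolotarev, sign(π_{13}) = (13|43) = +1.

+1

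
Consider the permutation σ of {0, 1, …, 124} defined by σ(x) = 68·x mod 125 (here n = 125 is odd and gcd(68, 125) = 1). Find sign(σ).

-1

Orbit of 124 under x↦68x: [124, 57, 1, 68]… (length divides ord_125(68)).
32 cycles of lengths [4, 4, 4, 4, 4, 4, 4, 4, 4, 4, 4, 4, 4, 4, 4, 4, 4, 4, 4, 4, 4, 4, 4, 4, 4, 4, 4, 4, 4, 4, 4, 1].
32 cycles on 125: each ℓ→(−1)^(ℓ−1), product (−1)^93 = -1.
The Jacobi symbol (68|125) = -1 (Zolotarev) agrees.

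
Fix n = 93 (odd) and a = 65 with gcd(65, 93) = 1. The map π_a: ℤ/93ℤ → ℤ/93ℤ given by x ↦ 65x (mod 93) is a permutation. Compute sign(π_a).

Orbit of 74 under x↦65x: [74, 67, 77, 76, 11, 64, 68]… (length divides ord_93(65)).
Cycle lengths of π_65 on ℤ/93ℤ: [30, 30, 30, 2, 1]; 5 cycles in total.
Σ(ℓ_i−1) = 93−5 = 88; sign = (−1)^88 = +1.
(65|93)_J = +1 (Zolotarev's lemma cross-check).

+1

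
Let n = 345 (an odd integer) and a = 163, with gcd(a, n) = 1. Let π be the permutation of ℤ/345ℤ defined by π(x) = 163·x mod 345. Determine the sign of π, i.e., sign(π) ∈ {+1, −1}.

Trace 334: π^k(334) = [334, 277, 301, 73, 169, 292, 331] for k=0..6.
π_163 has 18 disjoint cycles with lengths [44, 44, 44, 44, 44, 44, 11, 11, 11, 11, 11, 11, 4, 4, 4, 1, 1, 1] on {0,…,344}.
18 cycles on 345: each ℓ→(−1)^(ℓ−1), product (−1)^327 = -1.
(163|345)_J = -1 (Zolotarev's lemma cross-check).

-1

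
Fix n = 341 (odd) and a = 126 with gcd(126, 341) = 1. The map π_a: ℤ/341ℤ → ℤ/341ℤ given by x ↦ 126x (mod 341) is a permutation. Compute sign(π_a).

Trace 190: π^k(190) = [190, 70, 295, 1, 126] for k=0..4.
Cycle type of π: 5×68 + 1; total 69 cycles.
n − c = 341 − 69 = 272; sign = (−1)^272 = +1.
The Jacobi symbol (126|341) = +1 (Zolotarev) agrees.

+1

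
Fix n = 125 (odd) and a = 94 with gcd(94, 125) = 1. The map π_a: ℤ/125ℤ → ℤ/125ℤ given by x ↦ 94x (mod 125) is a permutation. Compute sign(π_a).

Start at x=104: 104 → 26 → 69 → 111 → 59 → 46 → 74 → … (one orbit).
Cycle lengths of π_94 on ℤ/125ℤ: [50, 50, 10, 10, 2, 2, 1]; 7 cycles in total.
n − c = 125 − 7 = 118; sign = (−1)^118 = +1.

+1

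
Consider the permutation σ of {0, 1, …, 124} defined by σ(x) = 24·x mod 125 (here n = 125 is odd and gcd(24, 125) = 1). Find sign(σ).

Start at x=124: 124 → 101 → 49 → 51 → 99 → 1 → 24 → … (one orbit).
Cycle lengths of π_24 on ℤ/125ℤ: [10, 10, 10, 10, 10, 10, 10, 10, 10, 10, 2, 2, 2, 2, 2, 2, 2, 2, 2, 2, 2, 2, 1]; 23 cycles in total.
With 23 cycles on 125 points, sign = (−1)^{125−23} = +1.
The Jacobi symbol (24|125) = +1 (Zolotarev) agrees.

+1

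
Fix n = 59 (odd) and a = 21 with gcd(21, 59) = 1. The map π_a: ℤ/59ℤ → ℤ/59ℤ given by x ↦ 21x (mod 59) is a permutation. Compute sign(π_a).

Orbit of 20 under x↦21x: [20, 7, 29, 19, 45, 1, 21]… (length divides ord_59(21)).
Decompose π into cycles: lengths [29, 29, 1] (3 cycles, including the fixed point 0).
n − c = 59 − 3 = 56; sign = (−1)^56 = +1.
Zolotarev: (21|59) = +1, matching the cycle-count sign.

+1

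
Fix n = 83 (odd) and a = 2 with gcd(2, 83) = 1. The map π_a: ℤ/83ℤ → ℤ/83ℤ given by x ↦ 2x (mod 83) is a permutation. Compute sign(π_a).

-1

Start at x=48: 48 → 13 → 26 → 52 → 21 → 42 → 1 → … (one orbit).
Cycle type of π: 82 + 1; total 2 cycles.
With 2 cycles on 83 points, sign = (−1)^{83−2} = -1.
Via Zolotarev, sign(π_{2}) = (2|83) = -1.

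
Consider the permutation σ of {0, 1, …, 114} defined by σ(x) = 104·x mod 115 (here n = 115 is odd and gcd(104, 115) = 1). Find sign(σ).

Orbit of 41 under x↦104x: [41, 9, 16, 54, 96, 94, 1]… (length divides ord_115(104)).
π_104 has 9 disjoint cycles with lengths [22, 22, 22, 22, 11, 11, 2, 2, 1] on {0,…,114}.
9 cycles on 115: each ℓ→(−1)^(ℓ−1), product (−1)^106 = +1.
(104|115)_J = +1 (Zolotarev's lemma cross-check).

+1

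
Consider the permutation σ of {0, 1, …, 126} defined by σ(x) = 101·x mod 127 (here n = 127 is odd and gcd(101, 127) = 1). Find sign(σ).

Trace 60: π^k(60) = [60, 91, 47, 48, 22, 63, 13] for k=0..6.
Cycle lengths of π_101 on ℤ/127ℤ: [126, 1]; 2 cycles in total.
sign(π) = (−1)^{n − #cycles} = (−1)^{127−2} = (−1)^125 = -1.
Zolotarev: (101|127) = -1, matching the cycle-count sign.

-1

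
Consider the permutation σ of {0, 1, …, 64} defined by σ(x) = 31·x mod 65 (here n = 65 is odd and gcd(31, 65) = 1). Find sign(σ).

Start at x=51: 51 → 21 → 1 → 31 → 51 (one orbit).
Cycle type of π: 4×15 + 1×5; total 20 cycles.
n − c = 65 − 20 = 45; sign = (−1)^45 = -1.
Via Zolotarev, sign(π_{31}) = (31|65) = -1.

-1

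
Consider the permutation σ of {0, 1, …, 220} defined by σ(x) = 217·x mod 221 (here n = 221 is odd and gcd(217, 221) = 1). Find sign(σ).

+1

Orbit of 35 under x↦217x: [35, 81, 118, 191, 120, 183, 152]… (length divides ord_221(217)).
The orbit structure of x ↦ 217x mod 221: 25 orbits of sizes [12, 12, 12, 12, 12, 12, 12, 12, 12, 12, 12, 12, 12, 12, 12, 12, 4, 4, 4, 4, 3, 3, 3, 3, 1].
With 25 cycles on 221 points, sign = (−1)^{221−25} = +1.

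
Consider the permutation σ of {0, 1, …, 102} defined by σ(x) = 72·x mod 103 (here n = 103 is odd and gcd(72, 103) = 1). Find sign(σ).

Trace 23: π^k(23) = [23, 8, 61, 66, 14, 81, 64] for k=0..6.
Cycle lengths of π_72 on ℤ/103ℤ: [17, 17, 17, 17, 17, 17, 1]; 7 cycles in total.
Σ(ℓ_i−1) = 103−7 = 96; sign = (−1)^96 = +1.

+1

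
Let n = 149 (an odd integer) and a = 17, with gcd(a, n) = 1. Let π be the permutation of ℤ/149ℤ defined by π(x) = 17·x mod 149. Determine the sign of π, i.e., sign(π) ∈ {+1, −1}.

+1

Trace 129: π^k(129) = [129, 107, 31, 80, 19, 25, 127] for k=0..6.
The orbit structure of x ↦ 17x mod 149: 5 orbits of sizes [37, 37, 37, 37, 1].
Σ(ℓ_i−1) = 149−5 = 144; sign = (−1)^144 = +1.
Via Zolotarev, sign(π_{17}) = (17|149) = +1.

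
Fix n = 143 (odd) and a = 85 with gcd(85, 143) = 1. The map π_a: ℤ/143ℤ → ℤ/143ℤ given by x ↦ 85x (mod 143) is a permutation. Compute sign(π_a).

Start at x=50: 50 → 103 → 32 → 3 → 112 → 82 → 106 → … (one orbit).
The orbit structure of x ↦ 85x mod 143: 5 orbits of sizes [60, 60, 12, 10, 1].
With 5 cycles on 143 points, sign = (−1)^{143−5} = +1.
(85|143)_J = +1 (Zolotarev's lemma cross-check).

+1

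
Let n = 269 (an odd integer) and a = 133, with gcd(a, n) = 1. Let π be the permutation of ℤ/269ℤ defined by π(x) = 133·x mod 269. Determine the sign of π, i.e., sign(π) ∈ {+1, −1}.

+1

Start at x=133: 133 → 204 → 232 → 190 → 253 → 24 → 233 → … (one orbit).
3 cycles of lengths [134, 134, 1].
Σ(ℓ_i−1) = 269−3 = 266; sign = (−1)^266 = +1.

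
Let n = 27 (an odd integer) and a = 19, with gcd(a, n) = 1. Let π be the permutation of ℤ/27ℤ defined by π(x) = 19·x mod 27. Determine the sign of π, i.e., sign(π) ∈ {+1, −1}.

Orbit of 10 under x↦19x: [10, 1, 19]… (length divides ord_27(19)).
15 cycles of lengths [3, 3, 3, 3, 3, 3, 1, 1, 1, 1, 1, 1, 1, 1, 1].
15 cycles on 27: each ℓ→(−1)^(ℓ−1), product (−1)^12 = +1.

+1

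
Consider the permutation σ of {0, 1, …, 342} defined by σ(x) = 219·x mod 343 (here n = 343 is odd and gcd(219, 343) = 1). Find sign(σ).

+1

Orbit of 249 under x↦219x: [249, 337, 58, 11, 8, 37, 214]… (length divides ord_343(219)).
The orbit structure of x ↦ 219x mod 343: 7 orbits of sizes [147, 147, 21, 21, 3, 3, 1].
With 7 cycles on 343 points, sign = (−1)^{343−7} = +1.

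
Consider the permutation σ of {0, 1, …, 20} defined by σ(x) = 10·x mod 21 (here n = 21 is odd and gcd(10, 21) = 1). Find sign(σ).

-1

Trace 16: π^k(16) = [16, 13, 4, 19, 1, 10] for k=0..5.
π_10 has 6 disjoint cycles with lengths [6, 6, 6, 1, 1, 1] on {0,…,20}.
Σ(ℓ_i−1) = 21−6 = 15; sign = (−1)^15 = -1.
Zolotarev: (10|21) = -1, matching the cycle-count sign.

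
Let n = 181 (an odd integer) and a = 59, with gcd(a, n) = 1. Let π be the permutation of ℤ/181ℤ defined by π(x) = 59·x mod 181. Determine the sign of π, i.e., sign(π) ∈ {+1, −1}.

+1

Start at x=59: 59 → 42 → 125 → 135 → 1 → 59 (one orbit).
Decompose π into cycles: lengths [5, 5, 5, 5, 5, 5, 5, 5, 5, 5, 5, 5, 5, 5, 5, 5, 5, 5, 5, 5, 5, 5, 5, 5, 5, 5, 5, 5, 5, 5, 5, 5, 5, 5, 5, 5, 1] (37 cycles, including the fixed point 0).
Σ(ℓ_i−1) = 181−37 = 144; sign = (−1)^144 = +1.
(59|181)_J = +1 (Zolotarev's lemma cross-check).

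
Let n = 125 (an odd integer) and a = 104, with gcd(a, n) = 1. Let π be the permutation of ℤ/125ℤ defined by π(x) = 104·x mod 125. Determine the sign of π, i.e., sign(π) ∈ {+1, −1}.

+1

Start at x=119: 119 → 1 → 104 → 66 → 114 → 106 → 24 → … (one orbit).
7 cycles of lengths [50, 50, 10, 10, 2, 2, 1].
7 cycles on 125: each ℓ→(−1)^(ℓ−1), product (−1)^118 = +1.
(104|125)_J = +1 (Zolotarev's lemma cross-check).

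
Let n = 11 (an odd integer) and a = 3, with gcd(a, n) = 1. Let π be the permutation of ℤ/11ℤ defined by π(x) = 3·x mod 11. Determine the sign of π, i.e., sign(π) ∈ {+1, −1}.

Trace 5: π^k(5) = [5, 4, 1, 3, 9] for k=0..4.
Cycle lengths of π_3 on ℤ/11ℤ: [5, 5, 1]; 3 cycles in total.
Σ(ℓ_i−1) = 11−3 = 8; sign = (−1)^8 = +1.
Via Zolotarev, sign(π_{3}) = (3|11) = +1.

+1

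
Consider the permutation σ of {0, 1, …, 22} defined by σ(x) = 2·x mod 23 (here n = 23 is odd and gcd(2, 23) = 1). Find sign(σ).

Start at x=12: 12 → 1 → 2 → 4 → 8 → 16 → 9 → … (one orbit).
3 cycles of lengths [11, 11, 1].
sign(π) = (−1)^{n − #cycles} = (−1)^{23−3} = (−1)^20 = +1.
Via Zolotarev, sign(π_{2}) = (2|23) = +1.

+1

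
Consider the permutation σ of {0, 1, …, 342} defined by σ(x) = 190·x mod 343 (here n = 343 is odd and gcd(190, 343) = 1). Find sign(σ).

Orbit of 232 under x↦190x: [232, 176, 169, 211, 302, 99, 288]… (length divides ord_343(190)).
The orbit structure of x ↦ 190x mod 343: 19 orbits of sizes [49, 49, 49, 49, 49, 49, 7, 7, 7, 7, 7, 7, 1, 1, 1, 1, 1, 1, 1].
19 cycles on 343: each ℓ→(−1)^(ℓ−1), product (−1)^324 = +1.
(190|343)_J = +1 (Zolotarev's lemma cross-check).

+1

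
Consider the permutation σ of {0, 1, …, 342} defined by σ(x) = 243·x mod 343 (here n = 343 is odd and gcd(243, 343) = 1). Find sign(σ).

Orbit of 25 under x↦243x: [25, 244, 296, 241, 253, 82, 32]… (length divides ord_343(243)).
π_243 has 4 disjoint cycles with lengths [294, 42, 6, 1] on {0,…,342}.
Σ(ℓ_i−1) = 343−4 = 339; sign = (−1)^339 = -1.
Check: (243/343) = -1 by Zolotarev.

-1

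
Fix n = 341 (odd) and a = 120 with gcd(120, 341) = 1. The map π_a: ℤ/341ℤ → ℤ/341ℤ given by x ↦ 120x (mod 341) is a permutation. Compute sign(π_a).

+1

Start at x=54: 54 → 1 → 120 → 78 → 153 → 287 → 340 → … (one orbit).
39 cycles of lengths [10, 10, 10, 10, 10, 10, 10, 10, 10, 10, 10, 10, 10, 10, 10, 10, 10, 10, 10, 10, 10, 10, 10, 10, 10, 10, 10, 10, 10, 10, 10, 10, 10, 2, 2, 2, 2, 2, 1].
sign(π) = (−1)^{n − #cycles} = (−1)^{341−39} = (−1)^302 = +1.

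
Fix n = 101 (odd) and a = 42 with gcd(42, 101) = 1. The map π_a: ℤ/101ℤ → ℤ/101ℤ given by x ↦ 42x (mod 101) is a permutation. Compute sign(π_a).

Trace 67: π^k(67) = [67, 87, 18, 49, 38, 81, 69] for k=0..6.
2 cycles of lengths [100, 1].
sign(π) = (−1)^{n − #cycles} = (−1)^{101−2} = (−1)^99 = -1.

-1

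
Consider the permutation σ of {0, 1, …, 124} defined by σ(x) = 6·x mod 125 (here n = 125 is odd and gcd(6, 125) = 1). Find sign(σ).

+1

Trace 71: π^k(71) = [71, 51, 56, 86, 16, 96, 76] for k=0..6.
Decompose π into cycles: lengths [25, 25, 25, 25, 5, 5, 5, 5, 1, 1, 1, 1, 1] (13 cycles, including the fixed point 0).
13 cycles on 125: each ℓ→(−1)^(ℓ−1), product (−1)^112 = +1.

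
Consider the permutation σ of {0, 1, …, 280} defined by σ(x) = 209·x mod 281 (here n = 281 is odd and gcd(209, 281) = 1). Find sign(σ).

Start at x=123: 123 → 136 → 43 → 276 → 79 → 213 → 119 → … (one orbit).
The orbit structure of x ↦ 209x mod 281: 3 orbits of sizes [140, 140, 1].
281 − 3 = 278 transpositions; sign(π) = (−1)^278 = +1.
The Jacobi symbol (209|281) = +1 (Zolotarev) agrees.

+1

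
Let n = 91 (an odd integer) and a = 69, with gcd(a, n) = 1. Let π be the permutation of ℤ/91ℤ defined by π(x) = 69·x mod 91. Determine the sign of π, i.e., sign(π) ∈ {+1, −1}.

Start at x=29: 29 → 90 → 22 → 62 → 1 → 69 → 29 (one orbit).
Decompose π into cycles: lengths [6, 6, 6, 6, 6, 6, 6, 6, 6, 6, 6, 6, 6, 6, 2, 2, 2, 1] (18 cycles, including the fixed point 0).
91 − 18 = 73 transpositions; sign(π) = (−1)^73 = -1.
Via Zolotarev, sign(π_{69}) = (69|91) = -1.

-1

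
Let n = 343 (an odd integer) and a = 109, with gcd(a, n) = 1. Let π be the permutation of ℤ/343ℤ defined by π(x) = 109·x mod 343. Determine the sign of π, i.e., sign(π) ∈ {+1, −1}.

+1

Orbit of 207 under x↦109x: [207, 268, 57, 39, 135, 309, 67]… (length divides ord_343(109)).
The orbit structure of x ↦ 109x mod 343: 7 orbits of sizes [147, 147, 21, 21, 3, 3, 1].
7 cycles on 343: each ℓ→(−1)^(ℓ−1), product (−1)^336 = +1.
(109|343)_J = +1 (Zolotarev's lemma cross-check).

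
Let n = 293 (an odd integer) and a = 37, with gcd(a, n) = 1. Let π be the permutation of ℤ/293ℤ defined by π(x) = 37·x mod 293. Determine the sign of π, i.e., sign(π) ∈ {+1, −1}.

Start at x=9: 9 → 40 → 15 → 262 → 25 → 46 → 237 → … (one orbit).
π_37 has 3 disjoint cycles with lengths [146, 146, 1] on {0,…,292}.
Σ(ℓ_i−1) = 293−3 = 290; sign = (−1)^290 = +1.

+1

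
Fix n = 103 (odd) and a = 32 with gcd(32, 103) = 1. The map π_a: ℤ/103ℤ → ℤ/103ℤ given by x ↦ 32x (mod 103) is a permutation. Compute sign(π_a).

Start at x=50: 50 → 55 → 9 → 82 → 49 → 23 → 15 → … (one orbit).
Decompose π into cycles: lengths [51, 51, 1] (3 cycles, including the fixed point 0).
103 − 3 = 100 transpositions; sign(π) = (−1)^100 = +1.
(32|103)_J = +1 (Zolotarev's lemma cross-check).

+1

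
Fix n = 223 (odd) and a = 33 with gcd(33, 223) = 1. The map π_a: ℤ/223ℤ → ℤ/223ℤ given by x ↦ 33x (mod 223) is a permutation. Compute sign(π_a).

Trace 82: π^k(82) = [82, 30, 98, 112, 128, 210, 17] for k=0..6.
7 cycles of lengths [37, 37, 37, 37, 37, 37, 1].
sign(π) = (−1)^{n − #cycles} = (−1)^{223−7} = (−1)^216 = +1.
(33|223)_J = +1 (Zolotarev's lemma cross-check).

+1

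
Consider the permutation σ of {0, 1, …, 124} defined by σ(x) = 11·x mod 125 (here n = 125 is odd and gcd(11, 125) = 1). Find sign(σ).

Orbit of 36 under x↦11x: [36, 21, 106, 41, 76, 86, 71]… (length divides ord_125(11)).
Cycle lengths of π_11 on ℤ/125ℤ: [25, 25, 25, 25, 5, 5, 5, 5, 1, 1, 1, 1, 1]; 13 cycles in total.
With 13 cycles on 125 points, sign = (−1)^{125−13} = +1.

+1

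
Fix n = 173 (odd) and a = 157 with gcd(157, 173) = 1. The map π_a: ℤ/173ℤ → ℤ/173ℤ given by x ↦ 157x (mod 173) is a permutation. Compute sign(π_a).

+1

Start at x=158: 158 → 67 → 139 → 25 → 119 → 172 → 16 → … (one orbit).
Cycle type of π: 86×2 + 1; total 3 cycles.
Σ(ℓ_i−1) = 173−3 = 170; sign = (−1)^170 = +1.
The Jacobi symbol (157|173) = +1 (Zolotarev) agrees.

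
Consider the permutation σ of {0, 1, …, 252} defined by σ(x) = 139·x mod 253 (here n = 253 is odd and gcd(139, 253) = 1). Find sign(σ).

-1

Trace 116: π^k(116) = [116, 185, 162, 1, 139, 93, 24] for k=0..6.
π_139 has 46 disjoint cycles with lengths [10, 10, 10, 10, 10, 10, 10, 10, 10, 10, 10, 10, 10, 10, 10, 10, 10, 10, 10, 10, 10, 10, 10, 1, 1, 1, 1, 1, 1, 1, 1, 1, 1, 1, 1, 1, 1, 1, 1, 1, 1, 1, 1, 1, 1, 1] on {0,…,252}.
With 46 cycles on 253 points, sign = (−1)^{253−46} = -1.
Check: (139/253) = -1 by Zolotarev.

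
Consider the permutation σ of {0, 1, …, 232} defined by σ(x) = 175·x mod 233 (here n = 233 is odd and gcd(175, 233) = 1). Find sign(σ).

Start at x=204: 204 → 51 → 71 → 76 → 19 → 63 → 74 → … (one orbit).
Cycle type of π: 29×8 + 1; total 9 cycles.
233 − 9 = 224 transpositions; sign(π) = (−1)^224 = +1.
Zolotarev: (175|233) = +1, matching the cycle-count sign.

+1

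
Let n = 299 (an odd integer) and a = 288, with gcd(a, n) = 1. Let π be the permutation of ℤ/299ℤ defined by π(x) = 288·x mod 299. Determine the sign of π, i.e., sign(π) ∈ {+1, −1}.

-1

Start at x=151: 151 → 133 → 32 → 246 → 284 → 165 → 278 → … (one orbit).
The orbit structure of x ↦ 288x mod 299: 6 orbits of sizes [132, 132, 12, 11, 11, 1].
Σ(ℓ_i−1) = 299−6 = 293; sign = (−1)^293 = -1.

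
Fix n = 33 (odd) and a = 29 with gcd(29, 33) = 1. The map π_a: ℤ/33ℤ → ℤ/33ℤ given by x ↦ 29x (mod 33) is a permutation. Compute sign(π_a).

Trace 32: π^k(32) = [32, 4, 17, 31, 8, 1, 29] for k=0..6.
5 cycles of lengths [10, 10, 10, 2, 1].
33 − 5 = 28 transpositions; sign(π) = (−1)^28 = +1.
(29|33)_J = +1 (Zolotarev's lemma cross-check).

+1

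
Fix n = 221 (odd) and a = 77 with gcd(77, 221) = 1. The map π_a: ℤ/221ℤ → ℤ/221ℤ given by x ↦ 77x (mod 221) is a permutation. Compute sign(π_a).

Start at x=157: 157 → 155 → 1 → 77 → 183 → 168 → 118 → … (one orbit).
The orbit structure of x ↦ 77x mod 221: 33 orbits of sizes [8, 8, 8, 8, 8, 8, 8, 8, 8, 8, 8, 8, 8, 8, 8, 8, 8, 8, 8, 8, 8, 8, 8, 8, 8, 8, 2, 2, 2, 2, 2, 2, 1].
n − c = 221 − 33 = 188; sign = (−1)^188 = +1.

+1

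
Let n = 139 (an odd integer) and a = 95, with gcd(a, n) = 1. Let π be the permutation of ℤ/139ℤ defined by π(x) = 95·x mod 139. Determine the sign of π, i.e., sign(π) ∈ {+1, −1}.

-1

Start at x=36: 36 → 84 → 57 → 133 → 125 → 60 → 1 → … (one orbit).
The orbit structure of x ↦ 95x mod 139: 4 orbits of sizes [46, 46, 46, 1].
sign(π) = (−1)^{n − #cycles} = (−1)^{139−4} = (−1)^135 = -1.
Check: (95/139) = -1 by Zolotarev.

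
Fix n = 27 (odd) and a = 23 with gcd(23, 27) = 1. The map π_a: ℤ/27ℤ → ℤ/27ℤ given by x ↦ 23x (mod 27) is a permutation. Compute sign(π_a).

-1

Orbit of 16 under x↦23x: [16, 17, 13, 2, 19, 5, 7]… (length divides ord_27(23)).
Cycle lengths of π_23 on ℤ/27ℤ: [18, 6, 2, 1]; 4 cycles in total.
Σ(ℓ_i−1) = 27−4 = 23; sign = (−1)^23 = -1.
Check: (23/27) = -1 by Zolotarev.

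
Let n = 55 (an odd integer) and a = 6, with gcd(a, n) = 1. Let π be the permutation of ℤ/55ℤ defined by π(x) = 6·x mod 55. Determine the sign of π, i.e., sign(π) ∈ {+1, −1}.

-1

Start at x=1: 1 → 6 → 36 → 51 → 31 → 21 → 16 → … (one orbit).
π_6 has 10 disjoint cycles with lengths [10, 10, 10, 10, 10, 1, 1, 1, 1, 1] on {0,…,54}.
With 10 cycles on 55 points, sign = (−1)^{55−10} = -1.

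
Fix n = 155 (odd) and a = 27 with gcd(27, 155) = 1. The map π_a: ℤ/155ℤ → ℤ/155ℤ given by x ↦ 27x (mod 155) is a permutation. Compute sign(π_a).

+1

Trace 66: π^k(66) = [66, 77, 64, 23, 1, 27, 109] for k=0..6.
Decompose π into cycles: lengths [20, 20, 20, 20, 20, 20, 10, 10, 10, 4, 1] (11 cycles, including the fixed point 0).
n − c = 155 − 11 = 144; sign = (−1)^144 = +1.
(27|155)_J = +1 (Zolotarev's lemma cross-check).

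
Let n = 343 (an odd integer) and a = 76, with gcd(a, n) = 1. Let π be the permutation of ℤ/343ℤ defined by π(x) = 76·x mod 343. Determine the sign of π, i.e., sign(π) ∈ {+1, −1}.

-1

Start at x=69: 69 → 99 → 321 → 43 → 181 → 36 → 335 → … (one orbit).
The orbit structure of x ↦ 76x mod 343: 10 orbits of sizes [98, 98, 98, 14, 14, 14, 2, 2, 2, 1].
Σ(ℓ_i−1) = 343−10 = 333; sign = (−1)^333 = -1.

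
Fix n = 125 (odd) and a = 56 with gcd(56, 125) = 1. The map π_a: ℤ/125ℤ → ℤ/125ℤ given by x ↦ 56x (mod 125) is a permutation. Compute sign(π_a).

+1

Orbit of 91 under x↦56x: [91, 96, 1, 56, 11, 116, 121]… (length divides ord_125(56)).
Cycle type of π: 25×4 + 5×4 + 1×5; total 13 cycles.
sign(π) = (−1)^{n − #cycles} = (−1)^{125−13} = (−1)^112 = +1.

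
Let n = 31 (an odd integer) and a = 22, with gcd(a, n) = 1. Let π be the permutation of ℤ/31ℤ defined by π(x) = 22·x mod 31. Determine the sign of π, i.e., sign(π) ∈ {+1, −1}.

Trace 11: π^k(11) = [11, 25, 23, 10, 3, 4, 26] for k=0..6.
Decompose π into cycles: lengths [30, 1] (2 cycles, including the fixed point 0).
n − c = 31 − 2 = 29; sign = (−1)^29 = -1.
(22|31)_J = -1 (Zolotarev's lemma cross-check).

-1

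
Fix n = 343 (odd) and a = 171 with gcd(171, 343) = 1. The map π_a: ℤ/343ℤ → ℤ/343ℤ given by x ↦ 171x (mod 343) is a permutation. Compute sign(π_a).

-1

Start at x=262: 262 → 212 → 237 → 53 → 145 → 99 → 122 → … (one orbit).
The orbit structure of x ↦ 171x mod 343: 4 orbits of sizes [294, 42, 6, 1].
n − c = 343 − 4 = 339; sign = (−1)^339 = -1.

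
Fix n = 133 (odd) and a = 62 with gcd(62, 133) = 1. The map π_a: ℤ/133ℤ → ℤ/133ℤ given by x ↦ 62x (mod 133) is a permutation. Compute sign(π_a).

Orbit of 20 under x↦62x: [20, 43, 6, 106, 55, 85, 83]… (length divides ord_133(62)).
Decompose π into cycles: lengths [18, 18, 18, 18, 18, 18, 9, 9, 2, 2, 2, 1] (12 cycles, including the fixed point 0).
n − c = 133 − 12 = 121; sign = (−1)^121 = -1.
Check: (62/133) = -1 by Zolotarev.

-1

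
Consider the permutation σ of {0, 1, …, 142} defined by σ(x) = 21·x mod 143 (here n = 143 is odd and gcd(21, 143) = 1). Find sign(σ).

+1

Start at x=21: 21 → 12 → 109 → 1 → 21 (one orbit).
39 cycles of lengths [4, 4, 4, 4, 4, 4, 4, 4, 4, 4, 4, 4, 4, 4, 4, 4, 4, 4, 4, 4, 4, 4, 4, 4, 4, 4, 4, 4, 4, 4, 4, 4, 4, 2, 2, 2, 2, 2, 1].
143 − 39 = 104 transpositions; sign(π) = (−1)^104 = +1.
Zolotarev: (21|143) = +1, matching the cycle-count sign.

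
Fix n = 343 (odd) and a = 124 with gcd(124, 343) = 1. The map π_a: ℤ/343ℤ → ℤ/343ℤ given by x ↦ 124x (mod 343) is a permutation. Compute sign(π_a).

-1

Trace 316: π^k(316) = [316, 82, 221, 307, 338, 66, 295] for k=0..6.
Decompose π into cycles: lengths [294, 42, 6, 1] (4 cycles, including the fixed point 0).
Σ(ℓ_i−1) = 343−4 = 339; sign = (−1)^339 = -1.
(124|343)_J = -1 (Zolotarev's lemma cross-check).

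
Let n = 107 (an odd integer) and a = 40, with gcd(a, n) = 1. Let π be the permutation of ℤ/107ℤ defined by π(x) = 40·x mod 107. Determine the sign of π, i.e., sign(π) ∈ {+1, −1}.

Trace 47: π^k(47) = [47, 61, 86, 16, 105, 27, 10] for k=0..6.
The orbit structure of x ↦ 40x mod 107: 3 orbits of sizes [53, 53, 1].
With 3 cycles on 107 points, sign = (−1)^{107−3} = +1.
Zolotarev: (40|107) = +1, matching the cycle-count sign.

+1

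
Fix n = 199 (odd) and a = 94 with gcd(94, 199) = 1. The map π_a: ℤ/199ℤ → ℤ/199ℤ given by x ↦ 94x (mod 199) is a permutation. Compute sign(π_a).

+1

Orbit of 132 under x↦94x: [132, 70, 13, 28, 45, 51, 18]… (length divides ord_199(94)).
Cycle lengths of π_94 on ℤ/199ℤ: [99, 99, 1]; 3 cycles in total.
sign(π) = (−1)^{n − #cycles} = (−1)^{199−3} = (−1)^196 = +1.
Via Zolotarev, sign(π_{94}) = (94|199) = +1.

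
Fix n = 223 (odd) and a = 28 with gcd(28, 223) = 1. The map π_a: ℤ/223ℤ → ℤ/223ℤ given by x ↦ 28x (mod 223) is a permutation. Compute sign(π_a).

+1

Trace 4: π^k(4) = [4, 112, 14, 169, 49, 34, 60] for k=0..6.
Cycle type of π: 37×6 + 1; total 7 cycles.
223 − 7 = 216 transpositions; sign(π) = (−1)^216 = +1.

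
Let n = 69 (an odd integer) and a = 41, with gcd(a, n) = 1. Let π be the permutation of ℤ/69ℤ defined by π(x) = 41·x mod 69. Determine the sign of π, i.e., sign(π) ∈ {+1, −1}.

-1

Orbit of 32 under x↦41x: [32, 1, 41, 25, 59, 4, 26]… (length divides ord_69(41)).
The orbit structure of x ↦ 41x mod 69: 6 orbits of sizes [22, 22, 11, 11, 2, 1].
n − c = 69 − 6 = 63; sign = (−1)^63 = -1.
(41|69)_J = -1 (Zolotarev's lemma cross-check).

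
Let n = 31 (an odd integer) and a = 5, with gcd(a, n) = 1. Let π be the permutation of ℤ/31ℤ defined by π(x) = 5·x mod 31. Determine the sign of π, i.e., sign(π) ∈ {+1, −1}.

Trace 5: π^k(5) = [5, 25, 1] for k=0..2.
π_5 has 11 disjoint cycles with lengths [3, 3, 3, 3, 3, 3, 3, 3, 3, 3, 1] on {0,…,30}.
Σ(ℓ_i−1) = 31−11 = 20; sign = (−1)^20 = +1.

+1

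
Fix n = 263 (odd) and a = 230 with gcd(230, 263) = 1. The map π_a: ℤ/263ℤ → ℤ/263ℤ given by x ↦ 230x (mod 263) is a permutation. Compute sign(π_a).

Start at x=135: 135 → 16 → 261 → 66 → 189 → 75 → 155 → … (one orbit).
Decompose π into cycles: lengths [262, 1] (2 cycles, including the fixed point 0).
n − c = 263 − 2 = 261; sign = (−1)^261 = -1.

-1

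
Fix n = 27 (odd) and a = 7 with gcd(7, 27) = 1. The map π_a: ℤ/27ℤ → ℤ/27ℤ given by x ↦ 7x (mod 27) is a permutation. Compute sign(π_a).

+1

Start at x=22: 22 → 19 → 25 → 13 → 10 → 16 → 4 → … (one orbit).
7 cycles of lengths [9, 9, 3, 3, 1, 1, 1].
n − c = 27 − 7 = 20; sign = (−1)^20 = +1.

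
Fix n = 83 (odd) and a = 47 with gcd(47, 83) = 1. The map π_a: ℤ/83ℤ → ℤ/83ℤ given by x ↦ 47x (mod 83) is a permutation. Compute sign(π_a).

-1

Start at x=40: 40 → 54 → 48 → 15 → 41 → 18 → 16 → … (one orbit).
Cycle type of π: 82 + 1; total 2 cycles.
2 cycles on 83: each ℓ→(−1)^(ℓ−1), product (−1)^81 = -1.
Zolotarev: (47|83) = -1, matching the cycle-count sign.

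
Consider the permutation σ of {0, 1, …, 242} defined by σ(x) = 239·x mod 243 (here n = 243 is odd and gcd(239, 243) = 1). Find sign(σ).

Orbit of 191 under x↦239x: [191, 208, 140, 169, 53, 31, 119]… (length divides ord_243(239)).
Cycle lengths of π_239 on ℤ/243ℤ: [162, 54, 18, 6, 2, 1]; 6 cycles in total.
n − c = 243 − 6 = 237; sign = (−1)^237 = -1.

-1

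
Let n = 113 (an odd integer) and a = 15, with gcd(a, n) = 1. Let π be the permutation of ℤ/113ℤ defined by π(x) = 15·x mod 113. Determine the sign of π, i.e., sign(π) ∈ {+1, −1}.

+1

Orbit of 1 under x↦15x: [1, 15, 112, 98]… (length divides ord_113(15)).
The orbit structure of x ↦ 15x mod 113: 29 orbits of sizes [4, 4, 4, 4, 4, 4, 4, 4, 4, 4, 4, 4, 4, 4, 4, 4, 4, 4, 4, 4, 4, 4, 4, 4, 4, 4, 4, 4, 1].
29 cycles on 113: each ℓ→(−1)^(ℓ−1), product (−1)^84 = +1.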